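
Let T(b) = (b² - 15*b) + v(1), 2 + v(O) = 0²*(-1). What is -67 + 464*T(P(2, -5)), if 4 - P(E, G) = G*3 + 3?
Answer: 6429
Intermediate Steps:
v(O) = -2 (v(O) = -2 + 0²*(-1) = -2 + 0*(-1) = -2 + 0 = -2)
P(E, G) = 1 - 3*G (P(E, G) = 4 - (G*3 + 3) = 4 - (3*G + 3) = 4 - (3 + 3*G) = 4 + (-3 - 3*G) = 1 - 3*G)
T(b) = -2 + b² - 15*b (T(b) = (b² - 15*b) - 2 = -2 + b² - 15*b)
-67 + 464*T(P(2, -5)) = -67 + 464*(-2 + (1 - 3*(-5))² - 15*(1 - 3*(-5))) = -67 + 464*(-2 + (1 + 15)² - 15*(1 + 15)) = -67 + 464*(-2 + 16² - 15*16) = -67 + 464*(-2 + 256 - 240) = -67 + 464*14 = -67 + 6496 = 6429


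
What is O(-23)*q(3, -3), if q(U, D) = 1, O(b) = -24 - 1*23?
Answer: -47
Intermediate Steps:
O(b) = -47 (O(b) = -24 - 23 = -47)
O(-23)*q(3, -3) = -47*1 = -47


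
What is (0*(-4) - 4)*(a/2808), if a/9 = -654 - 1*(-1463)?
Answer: -809/78 ≈ -10.372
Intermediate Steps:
a = 7281 (a = 9*(-654 - 1*(-1463)) = 9*(-654 + 1463) = 9*809 = 7281)
(0*(-4) - 4)*(a/2808) = (0*(-4) - 4)*(7281/2808) = (0 - 4)*(7281*(1/2808)) = -4*809/312 = -809/78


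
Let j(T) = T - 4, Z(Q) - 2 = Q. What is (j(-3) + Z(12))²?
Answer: 49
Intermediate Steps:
Z(Q) = 2 + Q
j(T) = -4 + T
(j(-3) + Z(12))² = ((-4 - 3) + (2 + 12))² = (-7 + 14)² = 7² = 49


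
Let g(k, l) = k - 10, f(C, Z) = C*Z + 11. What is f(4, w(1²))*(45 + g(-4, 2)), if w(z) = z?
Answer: 465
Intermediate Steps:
f(C, Z) = 11 + C*Z
g(k, l) = -10 + k
f(4, w(1²))*(45 + g(-4, 2)) = (11 + 4*1²)*(45 + (-10 - 4)) = (11 + 4*1)*(45 - 14) = (11 + 4)*31 = 15*31 = 465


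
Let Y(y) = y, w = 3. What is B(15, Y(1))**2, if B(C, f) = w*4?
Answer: 144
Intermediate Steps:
B(C, f) = 12 (B(C, f) = 3*4 = 12)
B(15, Y(1))**2 = 12**2 = 144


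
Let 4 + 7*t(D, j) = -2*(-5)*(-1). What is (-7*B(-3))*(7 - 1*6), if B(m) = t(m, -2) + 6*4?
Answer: -154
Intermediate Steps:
t(D, j) = -2 (t(D, j) = -4/7 + (-2*(-5)*(-1))/7 = -4/7 + (10*(-1))/7 = -4/7 + (⅐)*(-10) = -4/7 - 10/7 = -2)
B(m) = 22 (B(m) = -2 + 6*4 = -2 + 24 = 22)
(-7*B(-3))*(7 - 1*6) = (-7*22)*(7 - 1*6) = -154*(7 - 6) = -154*1 = -154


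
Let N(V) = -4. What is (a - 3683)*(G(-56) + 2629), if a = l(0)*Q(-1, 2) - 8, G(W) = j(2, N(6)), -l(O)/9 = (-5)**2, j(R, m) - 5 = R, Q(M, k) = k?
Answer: -10915676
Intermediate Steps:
j(R, m) = 5 + R
l(O) = -225 (l(O) = -9*(-5)**2 = -9*25 = -225)
G(W) = 7 (G(W) = 5 + 2 = 7)
a = -458 (a = -225*2 - 8 = -450 - 8 = -458)
(a - 3683)*(G(-56) + 2629) = (-458 - 3683)*(7 + 2629) = -4141*2636 = -10915676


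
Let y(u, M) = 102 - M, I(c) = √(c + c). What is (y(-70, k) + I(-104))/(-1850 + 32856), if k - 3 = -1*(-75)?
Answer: 12/15503 + 2*I*√13/15503 ≈ 0.00077404 + 0.00046514*I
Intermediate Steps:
k = 78 (k = 3 - 1*(-75) = 3 + 75 = 78)
I(c) = √2*√c (I(c) = √(2*c) = √2*√c)
(y(-70, k) + I(-104))/(-1850 + 32856) = ((102 - 1*78) + √2*√(-104))/(-1850 + 32856) = ((102 - 78) + √2*(2*I*√26))/31006 = (24 + 4*I*√13)*(1/31006) = 12/15503 + 2*I*√13/15503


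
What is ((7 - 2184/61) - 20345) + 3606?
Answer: -1022836/61 ≈ -16768.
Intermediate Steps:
((7 - 2184/61) - 20345) + 3606 = (-1757/61 - 20345) + 3606 = -1242802/61 + 3606 = -1022836/61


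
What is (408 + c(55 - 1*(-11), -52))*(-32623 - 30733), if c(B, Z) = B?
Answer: -30030744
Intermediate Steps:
(408 + c(55 - 1*(-11), -52))*(-32623 - 30733) = (408 + (55 - 1*(-11)))*(-32623 - 30733) = (408 + (55 + 11))*(-63356) = (408 + 66)*(-63356) = 474*(-63356) = -30030744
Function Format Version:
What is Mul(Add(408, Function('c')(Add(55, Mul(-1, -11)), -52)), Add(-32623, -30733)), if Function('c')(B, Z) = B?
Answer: -30030744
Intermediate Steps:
Mul(Add(408, Function('c')(Add(55, Mul(-1, -11)), -52)), Add(-32623, -30733)) = Mul(Add(408, Add(55, Mul(-1, -11))), Add(-32623, -30733)) = Mul(Add(408, Add(55, 11)), -63356) = Mul(Add(408, 66), -63356) = Mul(474, -63356) = -30030744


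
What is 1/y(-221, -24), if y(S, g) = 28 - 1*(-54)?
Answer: 1/82 ≈ 0.012195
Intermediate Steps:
y(S, g) = 82 (y(S, g) = 28 + 54 = 82)
1/y(-221, -24) = 1/82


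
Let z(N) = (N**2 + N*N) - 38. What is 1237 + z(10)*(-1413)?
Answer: -227669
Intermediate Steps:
z(N) = -38 + 2*N**2 (z(N) = (N**2 + N**2) - 38 = 2*N**2 - 38 = -38 + 2*N**2)
1237 + z(10)*(-1413) = 1237 + (-38 + 2*10**2)*(-1413) = 1237 + (-38 + 2*100)*(-1413) = 1237 + (-38 + 200)*(-1413) = 1237 + 162*(-1413) = 1237 - 228906 = -227669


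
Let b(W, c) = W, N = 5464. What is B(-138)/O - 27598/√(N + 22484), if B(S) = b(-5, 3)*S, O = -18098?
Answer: -345/9049 - 13799*√6987/6987 ≈ -165.12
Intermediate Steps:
B(S) = -5*S
B(-138)/O - 27598/√(N + 22484) = -5*(-138)/(-18098) - 27598/√(5464 + 22484) = 690*(-1/18098) - 27598*√6987/13974 = -345/9049 - 27598*√6987/13974 = -345/9049 - 13799*√6987/6987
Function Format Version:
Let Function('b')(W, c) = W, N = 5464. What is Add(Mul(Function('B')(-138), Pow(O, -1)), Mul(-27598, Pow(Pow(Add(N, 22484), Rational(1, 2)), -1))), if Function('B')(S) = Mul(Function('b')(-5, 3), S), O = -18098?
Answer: Add(Rational(-345, 9049), Mul(Rational(-13799, 6987), Pow(6987, Rational(1, 2)))) ≈ -165.12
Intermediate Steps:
Function('B')(S) = Mul(-5, S)
Add(Mul(Function('B')(-138), Pow(O, -1)), Mul(-27598, Pow(Pow(Add(N, 22484), Rational(1, 2)), -1))) = Add(Mul(Mul(-5, -138), Pow(-18098, -1)), Mul(-27598, Pow(Pow(Add(5464, 22484), Rational(1, 2)), -1))) = Add(Mul(690, Rational(-1, 18098)), Mul(-27598, Pow(Pow(27948, Rational(1, 2)), -1))) = Add(Rational(-345, 9049), Mul(-27598, Pow(Mul(2, Pow(6987, Rational(1, 2))), -1))) = Add(Rational(-345, 9049), Mul(-27598, Mul(Rational(1, 13974), Pow(6987, Rational(1, 2))))) = Add(Rational(-345, 9049), Mul(Rational(-13799, 6987), Pow(6987, Rational(1, 2))))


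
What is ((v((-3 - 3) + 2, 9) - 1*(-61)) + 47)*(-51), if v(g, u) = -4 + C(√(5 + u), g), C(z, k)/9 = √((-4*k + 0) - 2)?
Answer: -5304 - 459*√14 ≈ -7021.4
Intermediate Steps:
C(z, k) = 9*√(-2 - 4*k) (C(z, k) = 9*√((-4*k + 0) - 2) = 9*√(-4*k - 2) = 9*√(-2 - 4*k))
v(g, u) = -4 + 9*√(-2 - 4*g)
((v((-3 - 3) + 2, 9) - 1*(-61)) + 47)*(-51) = (((-4 + 9*√(-2 - 4*((-3 - 3) + 2))) - 1*(-61)) + 47)*(-51) = (((-4 + 9*√(-2 - 4*(-6 + 2))) + 61) + 47)*(-51) = (((-4 + 9*√(-2 - 4*(-4))) + 61) + 47)*(-51) = (((-4 + 9*√(-2 + 16)) + 61) + 47)*(-51) = (((-4 + 9*√14) + 61) + 47)*(-51) = ((57 + 9*√14) + 47)*(-51) = (104 + 9*√14)*(-51) = -5304 - 459*√14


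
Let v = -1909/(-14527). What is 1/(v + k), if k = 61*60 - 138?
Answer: 14527/51166003 ≈ 0.00028392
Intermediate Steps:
k = 3522 (k = 3660 - 138 = 3522)
v = 1909/14527 (v = -1909*(-1/14527) = 1909/14527 ≈ 0.13141)
1/(v + k) = 1/(1909/14527 + 3522) = 1/(51166003/14527) = 14527/51166003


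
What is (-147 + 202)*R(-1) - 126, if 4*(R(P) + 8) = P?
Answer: -2319/4 ≈ -579.75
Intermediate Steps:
R(P) = -8 + P/4
(-147 + 202)*R(-1) - 126 = (-147 + 202)*(-8 + (¼)*(-1)) - 126 = 55*(-8 - ¼) - 126 = 55*(-33/4) - 126 = -1815/4 - 126 = -2319/4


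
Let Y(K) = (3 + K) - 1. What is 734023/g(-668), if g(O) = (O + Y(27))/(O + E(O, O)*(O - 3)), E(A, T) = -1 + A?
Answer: -329011863313/639 ≈ -5.1489e+8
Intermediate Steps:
Y(K) = 2 + K
g(O) = (29 + O)/(O + (-1 + O)*(-3 + O)) (g(O) = (O + (2 + 27))/(O + (-1 + O)*(O - 3)) = (O + 29)/(O + (-1 + O)*(-3 + O)) = (29 + O)/(O + (-1 + O)*(-3 + O)))
734023/g(-668) = 734023/(((29 - 668)/(3 + (-668)² - 3*(-668)))) = 734023/((-639/(3 + 446224 + 2004))) = 734023/((-639/448231)) = 734023/(((1/448231)*(-639))) = 734023/(-639/448231) = 734023*(-448231/639) = -329011863313/639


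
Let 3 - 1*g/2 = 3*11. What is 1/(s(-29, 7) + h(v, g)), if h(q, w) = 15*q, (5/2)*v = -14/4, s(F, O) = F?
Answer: -1/50 ≈ -0.020000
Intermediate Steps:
g = -60 (g = 6 - 6*11 = 6 - 2*33 = 6 - 66 = -60)
v = -7/5 (v = 2*(-14/4)/5 = 2*(-14*¼)/5 = (⅖)*(-7/2) = -7/5 ≈ -1.4000)
1/(s(-29, 7) + h(v, g)) = 1/(-29 + 15*(-7/5)) = 1/(-29 - 21) = 1/(-50) = -1/50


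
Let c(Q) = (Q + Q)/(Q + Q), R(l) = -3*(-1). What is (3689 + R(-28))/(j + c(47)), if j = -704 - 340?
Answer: -3692/1043 ≈ -3.5398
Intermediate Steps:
R(l) = 3
c(Q) = 1 (c(Q) = (2*Q)/((2*Q)) = (2*Q)*(1/(2*Q)) = 1)
j = -1044
(3689 + R(-28))/(j + c(47)) = (3689 + 3)/(-1044 + 1) = 3692/(-1043) = 3692*(-1/1043) = -3692/1043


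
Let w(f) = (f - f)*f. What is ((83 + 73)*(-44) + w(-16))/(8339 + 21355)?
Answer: -1144/4949 ≈ -0.23116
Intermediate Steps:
w(f) = 0 (w(f) = 0*f = 0)
((83 + 73)*(-44) + w(-16))/(8339 + 21355) = ((83 + 73)*(-44) + 0)/(8339 + 21355) = (156*(-44) + 0)/29694 = (-6864 + 0)*(1/29694) = -6864*1/29694 = -1144/4949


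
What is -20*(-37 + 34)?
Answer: 60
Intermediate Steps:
-20*(-37 + 34) = -20*(-3) = 60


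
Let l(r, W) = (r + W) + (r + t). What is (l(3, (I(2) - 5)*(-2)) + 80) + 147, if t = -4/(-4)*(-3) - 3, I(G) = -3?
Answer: 243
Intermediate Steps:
t = -6 (t = -4*(-¼)*(-3) - 3 = 1*(-3) - 3 = -3 - 3 = -6)
l(r, W) = -6 + W + 2*r (l(r, W) = (r + W) + (r - 6) = (W + r) + (-6 + r) = -6 + W + 2*r)
(l(3, (I(2) - 5)*(-2)) + 80) + 147 = ((-6 + (-3 - 5)*(-2) + 2*3) + 80) + 147 = ((-6 - 8*(-2) + 6) + 80) + 147 = ((-6 + 16 + 6) + 80) + 147 = (16 + 80) + 147 = 96 + 147 = 243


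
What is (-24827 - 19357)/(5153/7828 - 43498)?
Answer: 345872352/340497191 ≈ 1.0158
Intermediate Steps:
(-24827 - 19357)/(5153/7828 - 43498) = -44184/(5153*(1/7828) - 43498) = -44184/(5153/7828 - 43498) = -44184/(-340497191/7828) = -44184*(-7828/340497191) = 345872352/340497191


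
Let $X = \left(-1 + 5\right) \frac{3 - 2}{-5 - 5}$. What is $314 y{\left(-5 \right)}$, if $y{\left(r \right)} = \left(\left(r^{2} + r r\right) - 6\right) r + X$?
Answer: $- \frac{346028}{5} \approx -69206.0$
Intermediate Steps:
$X = - \frac{2}{5}$ ($X = 4 \cdot 1 \frac{1}{-10} = 4 \cdot 1 \left(- \frac{1}{10}\right) = 4 \left(- \frac{1}{10}\right) = - \frac{2}{5} \approx -0.4$)
$y{\left(r \right)} = - \frac{2}{5} + r \left(-6 + 2 r^{2}\right)$ ($y{\left(r \right)} = \left(\left(r^{2} + r r\right) - 6\right) r - \frac{2}{5} = \left(\left(r^{2} + r^{2}\right) - 6\right) r - \frac{2}{5} = \left(2 r^{2} - 6\right) r - \frac{2}{5} = \left(-6 + 2 r^{2}\right) r - \frac{2}{5} = r \left(-6 + 2 r^{2}\right) - \frac{2}{5} = - \frac{2}{5} + r \left(-6 + 2 r^{2}\right)$)
$314 y{\left(-5 \right)} = 314 \left(- \frac{2}{5} - -30 + 2 \left(-5\right)^{3}\right) = 314 \left(- \frac{2}{5} + 30 + 2 \left(-125\right)\right) = 314 \left(- \frac{2}{5} + 30 - 250\right) = 314 \left(- \frac{1102}{5}\right) = - \frac{346028}{5}$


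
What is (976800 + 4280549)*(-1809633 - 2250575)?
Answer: -21345930468592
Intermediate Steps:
(976800 + 4280549)*(-1809633 - 2250575) = 5257349*(-4060208) = -21345930468592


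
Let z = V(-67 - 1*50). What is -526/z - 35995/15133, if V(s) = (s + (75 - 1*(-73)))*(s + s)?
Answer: -126573886/54887391 ≈ -2.3061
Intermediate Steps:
V(s) = 2*s*(148 + s) (V(s) = (s + (75 + 73))*(2*s) = (s + 148)*(2*s) = (148 + s)*(2*s) = 2*s*(148 + s))
z = -7254 (z = 2*(-67 - 1*50)*(148 + (-67 - 1*50)) = 2*(-67 - 50)*(148 + (-67 - 50)) = 2*(-117)*(148 - 117) = 2*(-117)*31 = -7254)
-526/z - 35995/15133 = -526/(-7254) - 35995/15133 = -526*(-1/7254) - 35995*1/15133 = 263/3627 - 35995/15133 = -126573886/54887391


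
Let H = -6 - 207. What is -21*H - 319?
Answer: 4154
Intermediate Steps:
H = -213
-21*H - 319 = -21*(-213) - 319 = 4473 - 319 = 4154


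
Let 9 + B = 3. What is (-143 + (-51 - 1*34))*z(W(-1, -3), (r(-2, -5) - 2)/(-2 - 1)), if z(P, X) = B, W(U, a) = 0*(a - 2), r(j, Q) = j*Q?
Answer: 1368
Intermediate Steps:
r(j, Q) = Q*j
B = -6 (B = -9 + 3 = -6)
W(U, a) = 0 (W(U, a) = 0*(-2 + a) = 0)
z(P, X) = -6
(-143 + (-51 - 1*34))*z(W(-1, -3), (r(-2, -5) - 2)/(-2 - 1)) = (-143 + (-51 - 1*34))*(-6) = (-143 + (-51 - 34))*(-6) = (-143 - 85)*(-6) = -228*(-6) = 1368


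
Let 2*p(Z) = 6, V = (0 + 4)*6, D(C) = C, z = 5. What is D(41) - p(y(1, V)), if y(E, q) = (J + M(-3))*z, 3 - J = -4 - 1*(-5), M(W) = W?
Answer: 38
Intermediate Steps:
V = 24 (V = 4*6 = 24)
J = 2 (J = 3 - (-4 - 1*(-5)) = 3 - (-4 + 5) = 3 - 1*1 = 3 - 1 = 2)
y(E, q) = -5 (y(E, q) = (2 - 3)*5 = -1*5 = -5)
p(Z) = 3 (p(Z) = (½)*6 = 3)
D(41) - p(y(1, V)) = 41 - 1*3 = 41 - 3 = 38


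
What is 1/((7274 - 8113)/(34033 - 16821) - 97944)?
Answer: -17212/1685812967 ≈ -1.0210e-5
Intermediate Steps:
1/((7274 - 8113)/(34033 - 16821) - 97944) = 1/(-839/17212 - 97944) = 1/(-1685812967/17212) = -17212/1685812967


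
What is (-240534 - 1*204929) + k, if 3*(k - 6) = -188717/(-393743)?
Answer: -526186537936/1181229 ≈ -4.4546e+5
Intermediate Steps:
k = 7276091/1181229 (k = 6 + (-188717/(-393743))/3 = 6 + (-188717*(-1/393743))/3 = 6 + (1/3)*(188717/393743) = 6 + 188717/1181229 = 7276091/1181229 ≈ 6.1598)
(-240534 - 1*204929) + k = (-240534 - 1*204929) + 7276091/1181229 = (-240534 - 204929) + 7276091/1181229 = -445463 + 7276091/1181229 = -526186537936/1181229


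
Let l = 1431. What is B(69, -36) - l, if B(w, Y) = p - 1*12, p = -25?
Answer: -1468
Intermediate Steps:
B(w, Y) = -37 (B(w, Y) = -25 - 1*12 = -25 - 12 = -37)
B(69, -36) - l = -37 - 1*1431 = -37 - 1431 = -1468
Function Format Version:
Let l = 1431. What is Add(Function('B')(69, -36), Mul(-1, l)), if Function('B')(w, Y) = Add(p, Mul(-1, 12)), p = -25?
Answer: -1468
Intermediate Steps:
Function('B')(w, Y) = -37 (Function('B')(w, Y) = Add(-25, Mul(-1, 12)) = Add(-25, -12) = -37)
Add(Function('B')(69, -36), Mul(-1, l)) = Add(-37, Mul(-1, 1431)) = Add(-37, -1431) = -1468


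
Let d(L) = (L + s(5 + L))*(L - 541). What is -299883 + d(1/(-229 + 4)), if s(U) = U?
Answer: -15318275173/50625 ≈ -3.0258e+5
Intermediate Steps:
d(L) = (-541 + L)*(5 + 2*L) (d(L) = (L + (5 + L))*(L - 541) = (5 + 2*L)*(-541 + L) = (-541 + L)*(5 + 2*L))
-299883 + d(1/(-229 + 4)) = -299883 + (-2705 - 1077/(-229 + 4) + 2*(1/(-229 + 4))²) = -299883 + (-2705 - 1077/(-225) + 2*(1/(-225))²) = -299883 + (-2705 - 1077*(-1/225) + 2*(-1/225)²) = -299883 + (-2705 + 359/75 + 2*(1/50625)) = -299883 + (-2705 + 359/75 + 2/50625) = -299883 - 136698298/50625 = -15318275173/50625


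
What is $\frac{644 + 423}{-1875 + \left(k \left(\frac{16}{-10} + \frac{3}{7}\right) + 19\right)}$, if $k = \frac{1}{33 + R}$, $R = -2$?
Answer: $- \frac{1157695}{2013801} \approx -0.57488$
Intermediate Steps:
$k = \frac{1}{31}$ ($k = \frac{1}{33 - 2} = \frac{1}{31} \approx 0.032258$)
$\frac{644 + 423}{-1875 + \left(k \left(\frac{16}{-10} + \frac{3}{7}\right) + 19\right)} = \frac{644 + 423}{-1875 + \left(\frac{\frac{16}{-10} + \frac{3}{7}}{31} + 19\right)} = \frac{1067}{-1875 + \left(\frac{16 \left(- \frac{1}{10}\right) + 3 \cdot \frac{1}{7}}{31} + 19\right)} = \frac{1067}{-1875 + \left(\frac{- \frac{8}{5} + \frac{3}{7}}{31} + 19\right)} = \frac{1067}{-1875 + \left(\frac{1}{31} \left(- \frac{41}{35}\right) + 19\right)} = \frac{1067}{-1875 + \left(- \frac{41}{1085} + 19\right)} = \frac{1067}{-1875 + \frac{20574}{1085}} = \frac{1067}{- \frac{2013801}{1085}} = 1067 \left(- \frac{1085}{2013801}\right) = - \frac{1157695}{2013801}$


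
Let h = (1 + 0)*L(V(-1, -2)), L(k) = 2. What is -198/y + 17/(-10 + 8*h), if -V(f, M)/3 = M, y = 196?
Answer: 268/147 ≈ 1.8231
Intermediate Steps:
V(f, M) = -3*M
h = 2 (h = (1 + 0)*2 = 1*2 = 2)
-198/y + 17/(-10 + 8*h) = -198/196 + 17/(-10 + 8*2) = -198*1/196 + 17/(-10 + 16) = -99/98 + 17/6 = 268/147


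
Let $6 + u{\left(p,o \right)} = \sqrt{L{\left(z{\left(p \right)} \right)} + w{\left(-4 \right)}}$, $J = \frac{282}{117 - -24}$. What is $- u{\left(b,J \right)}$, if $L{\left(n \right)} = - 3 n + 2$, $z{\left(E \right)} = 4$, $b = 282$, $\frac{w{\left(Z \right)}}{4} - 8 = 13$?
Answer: $6 - \sqrt{74} \approx -2.6023$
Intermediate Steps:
$w{\left(Z \right)} = 84$ ($w{\left(Z \right)} = 32 + 4 \cdot 13 = 32 + 52 = 84$)
$J = 2$ ($J = \frac{282}{117 + 24} = \frac{282}{141} = 282 \cdot \frac{1}{141} = 2$)
$L{\left(n \right)} = 2 - 3 n$
$u{\left(p,o \right)} = -6 + \sqrt{74}$ ($u{\left(p,o \right)} = -6 + \sqrt{\left(2 - 12\right) + 84} = -6 + \sqrt{-10 + 84} = -6 + \sqrt{74}$)
$- u{\left(b,J \right)} = - (-6 + \sqrt{74}) = 6 - \sqrt{74}$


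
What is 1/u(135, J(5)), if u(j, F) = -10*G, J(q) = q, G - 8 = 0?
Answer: -1/80 ≈ -0.012500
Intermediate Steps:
G = 8 (G = 8 + 0 = 8)
u(j, F) = -80 (u(j, F) = -10*8 = -80)
1/u(135, J(5)) = 1/(-80) = -1/80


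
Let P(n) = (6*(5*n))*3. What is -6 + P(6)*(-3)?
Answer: -1626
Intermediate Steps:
P(n) = 90*n (P(n) = (30*n)*3 = 90*n)
-6 + P(6)*(-3) = -6 + (90*6)*(-3) = -6 + 540*(-3) = -6 - 1620 = -1626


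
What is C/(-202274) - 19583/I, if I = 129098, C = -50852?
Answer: 1301879877/13056584426 ≈ 0.099711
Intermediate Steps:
C/(-202274) - 19583/I = -50852/(-202274) - 19583/129098 = -50852*(-1/202274) - 19583*1/129098 = 25426/101137 - 19583/129098 = 1301879877/13056584426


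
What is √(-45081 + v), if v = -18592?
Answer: I*√63673 ≈ 252.34*I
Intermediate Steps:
√(-45081 + v) = √(-45081 - 18592) = √(-63673) = I*√63673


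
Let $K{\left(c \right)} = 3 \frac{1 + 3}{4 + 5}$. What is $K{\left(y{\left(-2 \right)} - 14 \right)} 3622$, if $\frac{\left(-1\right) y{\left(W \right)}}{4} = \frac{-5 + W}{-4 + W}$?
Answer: $\frac{14488}{3} \approx 4829.3$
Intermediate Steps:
$y{\left(W \right)} = - \frac{4 \left(-5 + W\right)}{-4 + W}$ ($y{\left(W \right)} = - 4 \frac{-5 + W}{-4 + W} = - \frac{4 \left(-5 + W\right)}{-4 + W}$)
$K{\left(c \right)} = \frac{4}{3}$ ($K{\left(c \right)} = 3 \cdot \frac{4}{9} = \frac{4}{3}$)
$K{\left(y{\left(-2 \right)} - 14 \right)} 3622 = \frac{4}{3} \cdot 3622 = \frac{14488}{3}$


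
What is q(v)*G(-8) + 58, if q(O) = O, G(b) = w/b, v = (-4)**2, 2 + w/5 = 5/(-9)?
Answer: 752/9 ≈ 83.556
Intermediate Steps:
w = -115/9 (w = -10 + 5*(5/(-9)) = -10 + 5*(5*(-1/9)) = -10 + 5*(-5/9) = -10 - 25/9 = -115/9 ≈ -12.778)
v = 16
G(b) = -115/(9*b)
q(v)*G(-8) + 58 = 16*(-115/9/(-8)) + 58 = 16*(-115/9*(-1/8)) + 58 = 16*(115/72) + 58 = 230/9 + 58 = 752/9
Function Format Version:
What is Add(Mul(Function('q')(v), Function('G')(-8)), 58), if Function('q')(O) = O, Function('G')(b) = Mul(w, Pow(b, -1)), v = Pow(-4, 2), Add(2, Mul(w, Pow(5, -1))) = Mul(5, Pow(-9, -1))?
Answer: Rational(752, 9) ≈ 83.556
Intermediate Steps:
w = Rational(-115, 9) (w = Add(-10, Mul(5, Mul(5, Pow(-9, -1)))) = Add(-10, Mul(5, Mul(5, Rational(-1, 9)))) = Add(-10, Mul(5, Rational(-5, 9))) = Add(-10, Rational(-25, 9)) = Rational(-115, 9) ≈ -12.778)
v = 16
Function('G')(b) = Mul(Rational(-115, 9), Pow(b, -1))
Add(Mul(Function('q')(v), Function('G')(-8)), 58) = Add(Mul(16, Mul(Rational(-115, 9), Pow(-8, -1))), 58) = Add(Mul(16, Mul(Rational(-115, 9), Rational(-1, 8))), 58) = Add(Mul(16, Rational(115, 72)), 58) = Add(Rational(230, 9), 58) = Rational(752, 9)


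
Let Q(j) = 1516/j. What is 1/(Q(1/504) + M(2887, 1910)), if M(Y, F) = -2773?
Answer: 1/761291 ≈ 1.3136e-6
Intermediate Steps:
1/(Q(1/504) + M(2887, 1910)) = 1/(1516/(1/504) - 2773) = 1/(1516*504 - 2773) = 1/(764064 - 2773) = 1/761291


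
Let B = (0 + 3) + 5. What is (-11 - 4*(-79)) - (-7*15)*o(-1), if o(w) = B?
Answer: 1145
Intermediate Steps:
B = 8 (B = 3 + 5 = 8)
o(w) = 8
(-11 - 4*(-79)) - (-7*15)*o(-1) = (-11 - 4*(-79)) - (-7*15)*8 = (-11 + 316) - (-105)*8 = 305 - 1*(-840) = 305 + 840 = 1145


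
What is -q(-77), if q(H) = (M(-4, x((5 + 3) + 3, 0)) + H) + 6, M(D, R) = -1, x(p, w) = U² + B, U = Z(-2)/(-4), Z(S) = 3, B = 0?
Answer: 72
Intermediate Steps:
U = -¾ (U = 3/(-4) = 3*(-¼) = -¾ ≈ -0.75000)
x(p, w) = 9/16 (x(p, w) = (-¾)² + 0 = 9/16 + 0 = 9/16)
q(H) = 5 + H (q(H) = (-1 + H) + 6 = 5 + H)
-q(-77) = -(5 - 77) = -1*(-72) = 72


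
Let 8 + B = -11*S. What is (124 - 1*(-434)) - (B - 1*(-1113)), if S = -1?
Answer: -558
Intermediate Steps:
B = 3 (B = -8 - 11*(-1) = -8 + 11 = 3)
(124 - 1*(-434)) - (B - 1*(-1113)) = (124 - 1*(-434)) - (3 - 1*(-1113)) = (124 + 434) - (3 + 1113) = 558 - 1*1116 = 558 - 1116 = -558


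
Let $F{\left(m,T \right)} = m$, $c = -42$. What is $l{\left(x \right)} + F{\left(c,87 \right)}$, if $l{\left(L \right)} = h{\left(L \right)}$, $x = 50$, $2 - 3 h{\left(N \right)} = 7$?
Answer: $- \frac{131}{3} \approx -43.667$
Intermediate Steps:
$h{\left(N \right)} = - \frac{5}{3}$ ($h{\left(N \right)} = \frac{2}{3} - \frac{7}{3} = - \frac{5}{3}$)
$l{\left(L \right)} = - \frac{5}{3}$
$l{\left(x \right)} + F{\left(c,87 \right)} = - \frac{5}{3} - 42 = - \frac{131}{3}$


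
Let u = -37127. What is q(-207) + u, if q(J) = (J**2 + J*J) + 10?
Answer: 48581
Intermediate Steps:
q(J) = 10 + 2*J**2 (q(J) = (J**2 + J**2) + 10 = 2*J**2 + 10 = 10 + 2*J**2)
q(-207) + u = (10 + 2*(-207)**2) - 37127 = (10 + 2*42849) - 37127 = (10 + 85698) - 37127 = 85708 - 37127 = 48581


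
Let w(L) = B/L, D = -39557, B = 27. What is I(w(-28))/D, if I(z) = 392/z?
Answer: 1568/152577 ≈ 0.010277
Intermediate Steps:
w(L) = 27/L
I(w(-28))/D = (392/((27/(-28))))/(-39557) = (392/((27*(-1/28))))*(-1/39557) = (392/(-27/28))*(-1/39557) = (392*(-28/27))*(-1/39557) = -10976/27*(-1/39557) = 1568/152577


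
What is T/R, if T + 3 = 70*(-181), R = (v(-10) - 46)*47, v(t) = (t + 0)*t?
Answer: -12673/2538 ≈ -4.9933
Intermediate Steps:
v(t) = t² (v(t) = t*t = t²)
R = 2538 (R = ((-10)² - 46)*47 = (100 - 46)*47 = 54*47 = 2538)
T = -12673 (T = -3 + 70*(-181) = -3 - 12670 = -12673)
T/R = -12673/2538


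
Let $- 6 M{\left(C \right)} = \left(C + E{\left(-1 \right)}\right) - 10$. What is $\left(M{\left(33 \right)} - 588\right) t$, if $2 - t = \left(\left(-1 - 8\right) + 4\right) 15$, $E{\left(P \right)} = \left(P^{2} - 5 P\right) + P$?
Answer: $- \frac{136906}{3} \approx -45635.0$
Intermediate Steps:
$E{\left(P \right)} = P^{2} - 4 P$
$t = 77$ ($t = 2 - \left(\left(-1 - 8\right) + 4\right) 15 = 2 - \left(-9 + 4\right) 15 = 2 - \left(-5\right) 15 = 2 - -75 = 2 + 75 = 77$)
$M{\left(C \right)} = \frac{5}{6} - \frac{C}{6}$ ($M{\left(C \right)} = - \frac{\left(C - \left(-4 - 1\right)\right) - 10}{6} = - \frac{\left(C - -5\right) - 10}{6} = - \frac{\left(C + 5\right) - 10}{6} = - \frac{\left(5 + C\right) - 10}{6} = - \frac{-5 + C}{6} = \frac{5}{6} - \frac{C}{6}$)
$\left(M{\left(33 \right)} - 588\right) t = \left(\left(\frac{5}{6} - \frac{11}{2}\right) - 588\right) 77 = \left(- \frac{14}{3} - 588\right) 77 = \left(- \frac{1778}{3}\right) 77 = - \frac{136906}{3}$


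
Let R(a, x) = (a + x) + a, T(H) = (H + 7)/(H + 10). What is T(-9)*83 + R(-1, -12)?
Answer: -180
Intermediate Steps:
T(H) = (7 + H)/(10 + H)
R(a, x) = x + 2*a
T(-9)*83 + R(-1, -12) = ((7 - 9)/(10 - 9))*83 + (-12 + 2*(-1)) = (-2/1)*83 + (-12 - 2) = (1*(-2))*83 - 14 = -2*83 - 14 = -166 - 14 = -180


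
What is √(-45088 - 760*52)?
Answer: 8*I*√1322 ≈ 290.87*I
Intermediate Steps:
√(-45088 - 760*52) = √(-45088 - 39520) = √(-84608) = 8*I*√1322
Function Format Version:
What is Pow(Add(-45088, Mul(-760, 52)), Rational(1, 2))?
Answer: Mul(8, I, Pow(1322, Rational(1, 2))) ≈ Mul(290.87, I)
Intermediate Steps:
Pow(Add(-45088, Mul(-760, 52)), Rational(1, 2)) = Pow(Add(-45088, -39520), Rational(1, 2)) = Pow(-84608, Rational(1, 2)) = Mul(8, I, Pow(1322, Rational(1, 2)))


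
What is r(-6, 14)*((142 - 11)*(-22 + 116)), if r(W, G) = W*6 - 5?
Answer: -504874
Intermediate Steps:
r(W, G) = -5 + 6*W (r(W, G) = 6*W - 5 = -5 + 6*W)
r(-6, 14)*((142 - 11)*(-22 + 116)) = (-5 + 6*(-6))*((142 - 11)*(-22 + 116)) = (-5 - 36)*(131*94) = -41*12314 = -504874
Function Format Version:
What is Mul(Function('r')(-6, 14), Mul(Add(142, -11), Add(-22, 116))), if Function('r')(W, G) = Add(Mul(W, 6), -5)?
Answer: -504874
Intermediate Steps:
Function('r')(W, G) = Add(-5, Mul(6, W)) (Function('r')(W, G) = Add(Mul(6, W), -5) = Add(-5, Mul(6, W)))
Mul(Function('r')(-6, 14), Mul(Add(142, -11), Add(-22, 116))) = Mul(Add(-5, Mul(6, -6)), Mul(Add(142, -11), Add(-22, 116))) = Mul(Add(-5, -36), Mul(131, 94)) = Mul(-41, 12314) = -504874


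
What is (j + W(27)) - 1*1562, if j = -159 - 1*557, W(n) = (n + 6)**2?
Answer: -1189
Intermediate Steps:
W(n) = (6 + n)**2
j = -716 (j = -159 - 557 = -716)
(j + W(27)) - 1*1562 = (-716 + (6 + 27)**2) - 1*1562 = (-716 + 33**2) - 1562 = (-716 + 1089) - 1562 = 373 - 1562 = -1189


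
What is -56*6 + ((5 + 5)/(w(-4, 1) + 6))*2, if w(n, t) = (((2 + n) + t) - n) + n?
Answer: -332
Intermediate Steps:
w(n, t) = 2 + n + t (w(n, t) = ((2 + n + t) - n) + n = (2 + t) + n = 2 + n + t)
-56*6 + ((5 + 5)/(w(-4, 1) + 6))*2 = -56*6 + ((5 + 5)/((2 - 4 + 1) + 6))*2 = -336 + (10/(-1 + 6))*2 = -336 + (10/5)*2 = -336 + (10*(⅕))*2 = -336 + 2*2 = -336 + 4 = -332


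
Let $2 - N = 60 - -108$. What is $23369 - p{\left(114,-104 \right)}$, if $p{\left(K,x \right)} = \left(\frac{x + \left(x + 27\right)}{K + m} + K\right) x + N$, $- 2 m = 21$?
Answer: $\frac{7288289}{207} \approx 35209.0$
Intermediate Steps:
$m = - \frac{21}{2}$ ($m = \left(- \frac{1}{2}\right) 21 = - \frac{21}{2} \approx -10.5$)
$N = -166$ ($N = 2 - \left(60 - -108\right) = 2 - \left(60 + 108\right) = 2 - 168 = -166$)
$p{\left(K,x \right)} = -166 + x \left(K + \frac{27 + 2 x}{- \frac{21}{2} + K}\right)$ ($p{\left(K,x \right)} = \left(\frac{x + \left(x + 27\right)}{K - \frac{21}{2}} + K\right) x - 166 = \left(\frac{x + \left(27 + x\right)}{- \frac{21}{2} + K} + K\right) x - 166 = \left(\frac{27 + 2 x}{- \frac{21}{2} + K} + K\right) x - 166 = \left(K + \frac{27 + 2 x}{- \frac{21}{2} + K}\right) x - 166 = x \left(K + \frac{27 + 2 x}{- \frac{21}{2} + K}\right) - 166 = -166 + x \left(K + \frac{27 + 2 x}{- \frac{21}{2} + K}\right)$)
$23369 - p{\left(114,-104 \right)} = 23369 - \frac{3486 - 37848 + 4 \left(-104\right)^{2} + 54 \left(-104\right) - 2394 \left(-104\right) + 2 \left(-104\right) 114^{2}}{-21 + 2 \cdot 114} = 23369 - \frac{3486 - 37848 + 4 \cdot 10816 - 5616 + 248976 + 2 \left(-104\right) 12996}{-21 + 228} = 23369 - \frac{3486 - 37848 + 43264 - 5616 + 248976 - 2703168}{207} = 23369 - \frac{1}{207} \left(-2450906\right) = 23369 - - \frac{2450906}{207} = 23369 + \frac{2450906}{207} = \frac{7288289}{207}$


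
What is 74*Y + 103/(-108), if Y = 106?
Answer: 847049/108 ≈ 7843.0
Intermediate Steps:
74*Y + 103/(-108) = 74*106 + 103/(-108) = 7844 + 103*(-1/108) = 7844 - 103/108 = 847049/108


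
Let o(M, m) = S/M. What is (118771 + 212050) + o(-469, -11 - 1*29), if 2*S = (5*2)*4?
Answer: 155155029/469 ≈ 3.3082e+5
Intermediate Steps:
S = 20 (S = ((5*2)*4)/2 = (10*4)/2 = (½)*40 = 20)
o(M, m) = 20/M
(118771 + 212050) + o(-469, -11 - 1*29) = (118771 + 212050) + 20/(-469) = 330821 + 20*(-1/469) = 330821 - 20/469 = 155155029/469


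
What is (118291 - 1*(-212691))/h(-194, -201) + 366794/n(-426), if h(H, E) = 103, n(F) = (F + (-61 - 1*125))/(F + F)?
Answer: 2699244604/5253 ≈ 5.1385e+5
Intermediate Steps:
n(F) = (-186 + F)/(2*F) (n(F) = (F + (-61 - 125))/((2*F)) = (F - 186)*(1/(2*F)) = (-186 + F)*(1/(2*F)) = (-186 + F)/(2*F))
(118291 - 1*(-212691))/h(-194, -201) + 366794/n(-426) = (118291 - 1*(-212691))/103 + 366794/(((½)*(-186 - 426)/(-426))) = (118291 + 212691)*(1/103) + 366794/(((½)*(-1/426)*(-612))) = 330982*(1/103) + 366794/(51/71) = 330982/103 + 366794*(71/51) = 330982/103 + 26042374/51 = 2699244604/5253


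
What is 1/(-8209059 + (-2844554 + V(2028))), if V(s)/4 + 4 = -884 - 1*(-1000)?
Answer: -1/11053165 ≈ -9.0472e-8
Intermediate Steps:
V(s) = 448 (V(s) = -16 + 4*(-884 - 1*(-1000)) = -16 + 4*(-884 + 1000) = -16 + 4*116 = -16 + 464 = 448)
1/(-8209059 + (-2844554 + V(2028))) = 1/(-8209059 + (-2844554 + 448)) = 1/(-8209059 - 2844106) = 1/(-11053165) = -1/11053165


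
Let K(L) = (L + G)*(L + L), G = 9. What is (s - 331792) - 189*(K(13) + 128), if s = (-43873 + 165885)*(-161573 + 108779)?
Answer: -6441965620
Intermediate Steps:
K(L) = 2*L*(9 + L) (K(L) = (L + 9)*(L + L) = (9 + L)*(2*L) = 2*L*(9 + L))
s = -6441501528 (s = 122012*(-52794) = -6441501528)
(s - 331792) - 189*(K(13) + 128) = (-6441501528 - 331792) - 189*(2*13*(9 + 13) + 128) = -6441833320 - 189*(2*13*22 + 128) = -6441833320 - 189*(572 + 128) = -6441833320 - 189*700 = -6441833320 - 132300 = -6441965620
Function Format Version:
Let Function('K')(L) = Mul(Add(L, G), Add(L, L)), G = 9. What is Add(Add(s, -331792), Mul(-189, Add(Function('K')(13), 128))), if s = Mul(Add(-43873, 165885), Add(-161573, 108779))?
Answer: -6441965620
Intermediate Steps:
Function('K')(L) = Mul(2, L, Add(9, L)) (Function('K')(L) = Mul(Add(L, 9), Add(L, L)) = Mul(Add(9, L), Mul(2, L)) = Mul(2, L, Add(9, L)))
s = -6441501528 (s = Mul(122012, -52794) = -6441501528)
Add(Add(s, -331792), Mul(-189, Add(Function('K')(13), 128))) = Add(Add(-6441501528, -331792), Mul(-189, Add(Mul(2, 13, Add(9, 13)), 128))) = Add(-6441833320, Mul(-189, Add(Mul(2, 13, 22), 128))) = Add(-6441833320, Mul(-189, Add(572, 128))) = Add(-6441833320, Mul(-189, 700)) = Add(-6441833320, -132300) = -6441965620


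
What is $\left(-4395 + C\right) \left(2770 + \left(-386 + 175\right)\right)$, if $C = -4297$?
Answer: $-22242828$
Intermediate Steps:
$\left(-4395 + C\right) \left(2770 + \left(-386 + 175\right)\right) = \left(-4395 - 4297\right) \left(2770 + \left(-386 + 175\right)\right) = - 8692 \left(2770 - 211\right) = \left(-8692\right) 2559 = -22242828$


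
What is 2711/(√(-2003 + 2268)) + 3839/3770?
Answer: 3839/3770 + 2711*√265/265 ≈ 167.55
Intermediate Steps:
2711/(√(-2003 + 2268)) + 3839/3770 = 2711/(√265) + 3839*(1/3770) = 2711*(√265/265) + 3839/3770 = 2711*√265/265 + 3839/3770 = 3839/3770 + 2711*√265/265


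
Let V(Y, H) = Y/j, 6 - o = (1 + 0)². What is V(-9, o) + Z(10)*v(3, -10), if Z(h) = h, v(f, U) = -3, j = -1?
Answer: -21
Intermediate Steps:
o = 5 (o = 6 - (1 + 0)² = 6 - 1*1² = 6 - 1*1 = 6 - 1 = 5)
V(Y, H) = -Y (V(Y, H) = Y/(-1) = Y*(-1) = -Y)
V(-9, o) + Z(10)*v(3, -10) = -1*(-9) + 10*(-3) = 9 - 30 = -21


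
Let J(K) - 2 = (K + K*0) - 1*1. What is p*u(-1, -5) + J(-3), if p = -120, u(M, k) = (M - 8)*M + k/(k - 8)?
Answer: -14666/13 ≈ -1128.2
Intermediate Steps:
J(K) = 1 + K (J(K) = 2 + ((K + K*0) - 1*1) = 2 + ((K + 0) - 1) = 2 + (K - 1) = 2 + (-1 + K) = 1 + K)
u(M, k) = M*(-8 + M) + k/(-8 + k) (u(M, k) = (-8 + M)*M + k/(-8 + k) = M*(-8 + M) + k/(-8 + k))
p*u(-1, -5) + J(-3) = -120*(-5 - 8*(-1)² + 64*(-1) - 5*(-1)² - 8*(-1)*(-5))/(-8 - 5) + (1 - 3) = -120*(-5 - 8*1 - 64 - 5*1 - 40)/(-13) - 2 = -(-120)*(-5 - 8 - 64 - 5 - 40)/13 - 2 = -(-120)*(-122)/13 - 2 = -120*122/13 - 2 = -14640/13 - 2 = -14666/13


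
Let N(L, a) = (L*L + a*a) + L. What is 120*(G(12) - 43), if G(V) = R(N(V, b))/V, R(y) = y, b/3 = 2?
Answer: -3240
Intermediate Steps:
b = 6 (b = 3*2 = 6)
N(L, a) = L + L² + a² (N(L, a) = (L² + a²) + L = L + L² + a²)
G(V) = (36 + V + V²)/V (G(V) = (V + V² + 6²)/V = (V + V² + 36)/V = (36 + V + V²)/V)
120*(G(12) - 43) = 120*((1 + 12 + 36/12) - 43) = 120*((1 + 12 + 36*(1/12)) - 43) = 120*((1 + 12 + 3) - 43) = 120*(16 - 43) = 120*(-27) = -3240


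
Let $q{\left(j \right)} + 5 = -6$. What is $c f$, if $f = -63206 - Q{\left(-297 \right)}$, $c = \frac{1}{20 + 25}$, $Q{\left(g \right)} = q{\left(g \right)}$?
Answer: $- \frac{4213}{3} \approx -1404.3$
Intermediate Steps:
$q{\left(j \right)} = -11$ ($q{\left(j \right)} = -5 - 6 = -11$)
$Q{\left(g \right)} = -11$
$c = \frac{1}{45} \approx 0.022222$
$f = -63195$ ($f = -63206 - -11 = -63206 + 11 = -63195$)
$c f = \frac{1}{45} \left(-63195\right) = - \frac{4213}{3}$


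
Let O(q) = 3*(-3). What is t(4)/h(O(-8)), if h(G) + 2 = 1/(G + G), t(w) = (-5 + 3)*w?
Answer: 144/37 ≈ 3.8919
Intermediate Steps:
t(w) = -2*w
O(q) = -9
h(G) = -2 + 1/(2*G) (h(G) = -2 + 1/(G + G) = -2 + 1/(2*G))
t(4)/h(O(-8)) = (-2*4)/(-2 + (½)/(-9)) = -8/(-2 + (½)*(-⅑)) = -8/(-2 - 1/18) = -8/(-37/18) = -8*(-18/37) = 144/37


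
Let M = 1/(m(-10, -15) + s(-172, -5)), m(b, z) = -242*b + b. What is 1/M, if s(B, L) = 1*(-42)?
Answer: 2368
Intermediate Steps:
m(b, z) = -241*b
s(B, L) = -42
M = 1/2368 (M = 1/(-241*(-10) - 42) = 1/(2410 - 42) = 1/2368 ≈ 0.00042230)
1/M = 1/(1/2368) = 2368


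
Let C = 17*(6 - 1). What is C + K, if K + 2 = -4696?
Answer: -4613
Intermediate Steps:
K = -4698 (K = -2 - 4696 = -4698)
C = 85 (C = 17*5 = 85)
C + K = 85 - 4698 = -4613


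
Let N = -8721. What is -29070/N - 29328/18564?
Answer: 626/357 ≈ 1.7535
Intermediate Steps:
-29070/N - 29328/18564 = -29070/(-8721) - 29328/18564 = -29070*(-1/8721) - 29328*1/18564 = 10/3 - 188/119 = 626/357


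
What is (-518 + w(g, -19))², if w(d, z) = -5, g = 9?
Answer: 273529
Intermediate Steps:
(-518 + w(g, -19))² = (-518 - 5)² = (-523)² = 273529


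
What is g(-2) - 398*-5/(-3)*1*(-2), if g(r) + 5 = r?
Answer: 3959/3 ≈ 1319.7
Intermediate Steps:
g(r) = -5 + r
g(-2) - 398*-5/(-3)*1*(-2) = (-5 - 2) - 398*-5/(-3)*1*(-2) = -7 - 398*-5*(-1/3)*1*(-2) = -7 - 398*(5/3)*1*(-2) = -7 - 1990*(-2)/3 = -7 - 398*(-10/3) = -7 + 3980/3 = 3959/3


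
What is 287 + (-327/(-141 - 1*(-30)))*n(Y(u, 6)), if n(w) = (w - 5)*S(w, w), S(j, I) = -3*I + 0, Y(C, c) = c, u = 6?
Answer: 8657/37 ≈ 233.97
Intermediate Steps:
S(j, I) = -3*I
n(w) = -3*w*(-5 + w) (n(w) = (w - 5)*(-3*w) = (-5 + w)*(-3*w) = -3*w*(-5 + w))
287 + (-327/(-141 - 1*(-30)))*n(Y(u, 6)) = 287 + (-327/(-141 - 1*(-30)))*(3*6*(5 - 1*6)) = 287 + (-327/(-141 + 30))*(3*6*(5 - 6)) = 287 + (-327/(-111))*(3*6*(-1)) = 287 - 327*(-1/111)*(-18) = 287 + (109/37)*(-18) = 287 - 1962/37 = 8657/37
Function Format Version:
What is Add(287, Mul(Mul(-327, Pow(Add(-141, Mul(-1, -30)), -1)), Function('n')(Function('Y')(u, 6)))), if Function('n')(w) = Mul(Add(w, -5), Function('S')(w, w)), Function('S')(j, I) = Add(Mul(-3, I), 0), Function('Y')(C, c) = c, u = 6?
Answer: Rational(8657, 37) ≈ 233.97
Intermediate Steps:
Function('S')(j, I) = Mul(-3, I)
Function('n')(w) = Mul(-3, w, Add(-5, w)) (Function('n')(w) = Mul(Add(w, -5), Mul(-3, w)) = Mul(Add(-5, w), Mul(-3, w)) = Mul(-3, w, Add(-5, w)))
Add(287, Mul(Mul(-327, Pow(Add(-141, Mul(-1, -30)), -1)), Function('n')(Function('Y')(u, 6)))) = Add(287, Mul(Mul(-327, Pow(Add(-141, Mul(-1, -30)), -1)), Mul(3, 6, Add(5, Mul(-1, 6))))) = Add(287, Mul(Mul(-327, Pow(Add(-141, 30), -1)), Mul(3, 6, Add(5, -6)))) = Add(287, Mul(Mul(-327, Pow(-111, -1)), Mul(3, 6, -1))) = Add(287, Mul(Mul(-327, Rational(-1, 111)), -18)) = Add(287, Mul(Rational(109, 37), -18)) = Add(287, Rational(-1962, 37)) = Rational(8657, 37)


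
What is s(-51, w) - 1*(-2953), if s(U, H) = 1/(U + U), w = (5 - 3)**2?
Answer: 301205/102 ≈ 2953.0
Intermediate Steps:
w = 4 (w = 2**2 = 4)
s(U, H) = 1/(2*U)
s(-51, w) - 1*(-2953) = (1/2)/(-51) - 1*(-2953) = (1/2)*(-1/51) + 2953 = -1/102 + 2953 = 301205/102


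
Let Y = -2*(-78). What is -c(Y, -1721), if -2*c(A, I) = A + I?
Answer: -1565/2 ≈ -782.50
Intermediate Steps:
Y = 156
c(A, I) = -A/2 - I/2 (c(A, I) = -(A + I)/2 = -A/2 - I/2)
-c(Y, -1721) = -(-½*156 - ½*(-1721)) = -(-78 + 1721/2) = -1*1565/2 = -1565/2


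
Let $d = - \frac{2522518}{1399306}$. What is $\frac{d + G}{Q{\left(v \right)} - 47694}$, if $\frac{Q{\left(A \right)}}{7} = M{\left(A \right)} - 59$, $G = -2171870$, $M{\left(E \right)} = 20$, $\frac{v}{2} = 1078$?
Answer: $\frac{506518874123}{11186751817} \approx 45.278$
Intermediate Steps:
$v = 2156$ ($v = 2 \cdot 1078 = 2156$)
$Q{\left(A \right)} = -273$ ($Q{\left(A \right)} = 7 \left(20 - 59\right) = 7 \left(-39\right) = -273$)
$d = - \frac{1261259}{699653}$ ($d = \left(-2522518\right) \frac{1}{1399306} = - \frac{1261259}{699653} \approx -1.8027$)
$\frac{d + G}{Q{\left(v \right)} - 47694} = \frac{- \frac{1261259}{699653} - 2171870}{-273 - 47694} = - \frac{1519556622369}{699653 \left(-47967\right)} = \left(- \frac{1519556622369}{699653}\right) \left(- \frac{1}{47967}\right) = \frac{506518874123}{11186751817}$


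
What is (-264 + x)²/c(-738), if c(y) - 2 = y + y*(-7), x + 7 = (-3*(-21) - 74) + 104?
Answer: 15842/2215 ≈ 7.1521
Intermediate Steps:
x = 86 (x = -7 + ((-3*(-21) - 74) + 104) = -7 + ((63 - 74) + 104) = -7 + (-11 + 104) = -7 + 93 = 86)
c(y) = 2 - 6*y (c(y) = 2 + (y + y*(-7)) = 2 + (y - 7*y) = 2 - 6*y)
(-264 + x)²/c(-738) = (-264 + 86)²/(2 - 6*(-738)) = (-178)²/(2 + 4428) = 31684/4430 = 31684*(1/4430) = 15842/2215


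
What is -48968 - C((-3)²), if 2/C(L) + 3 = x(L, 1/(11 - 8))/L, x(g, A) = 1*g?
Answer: -48967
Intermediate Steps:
x(g, A) = g
C(L) = -1 (C(L) = 2/(-3 + L/L) = 2/(-3 + 1) = 2/(-2) = 2*(-½) = -1)
-48968 - C((-3)²) = -48968 - 1*(-1) = -48968 + 1 = -48967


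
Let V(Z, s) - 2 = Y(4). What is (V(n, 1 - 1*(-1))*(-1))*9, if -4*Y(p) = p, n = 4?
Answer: -9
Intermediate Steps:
Y(p) = -p/4
V(Z, s) = 1 (V(Z, s) = 2 - 1/4*4 = 2 - 1 = 1)
(V(n, 1 - 1*(-1))*(-1))*9 = (1*(-1))*9 = -1*9 = -9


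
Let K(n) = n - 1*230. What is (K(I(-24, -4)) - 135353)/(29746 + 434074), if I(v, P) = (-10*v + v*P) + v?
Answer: -135271/463820 ≈ -0.29165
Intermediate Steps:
I(v, P) = -9*v + P*v (I(v, P) = (-10*v + P*v) + v = -9*v + P*v)
K(n) = -230 + n (K(n) = n - 230 = -230 + n)
(K(I(-24, -4)) - 135353)/(29746 + 434074) = ((-230 - 24*(-9 - 4)) - 135353)/(29746 + 434074) = ((-230 - 24*(-13)) - 135353)/463820 = ((-230 + 312) - 135353)*(1/463820) = (82 - 135353)*(1/463820) = -135271*1/463820 = -135271/463820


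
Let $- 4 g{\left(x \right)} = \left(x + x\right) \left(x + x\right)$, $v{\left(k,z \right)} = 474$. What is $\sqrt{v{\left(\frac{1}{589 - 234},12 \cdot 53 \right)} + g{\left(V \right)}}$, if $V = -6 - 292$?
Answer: $11 i \sqrt{730} \approx 297.2 i$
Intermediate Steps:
$V = -298$ ($V = -6 - 292 = -298$)
$g{\left(x \right)} = - x^{2}$ ($g{\left(x \right)} = - \frac{\left(x + x\right) \left(x + x\right)}{4} = - \frac{2 x 2 x}{4} = - \frac{4 x^{2}}{4} = - x^{2}$)
$\sqrt{v{\left(\frac{1}{589 - 234},12 \cdot 53 \right)} + g{\left(V \right)}} = \sqrt{474 - \left(-298\right)^{2}} = \sqrt{474 - 88804} = \sqrt{-88330} = 11 i \sqrt{730}$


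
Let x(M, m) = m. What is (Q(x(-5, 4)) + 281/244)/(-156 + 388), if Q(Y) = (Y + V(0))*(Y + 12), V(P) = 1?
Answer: 19801/56608 ≈ 0.34979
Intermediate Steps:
Q(Y) = (1 + Y)*(12 + Y) (Q(Y) = (Y + 1)*(Y + 12) = (1 + Y)*(12 + Y))
(Q(x(-5, 4)) + 281/244)/(-156 + 388) = ((12 + 4**2 + 13*4) + 281/244)/(-156 + 388) = ((12 + 16 + 52) + 281*(1/244))/232 = (80 + 281/244)*(1/232) = (19801/244)*(1/232) = 19801/56608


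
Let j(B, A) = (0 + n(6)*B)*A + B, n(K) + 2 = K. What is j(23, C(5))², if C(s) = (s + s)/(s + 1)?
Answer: 279841/9 ≈ 31093.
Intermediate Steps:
n(K) = -2 + K
C(s) = 2*s/(1 + s) (C(s) = (2*s)/(1 + s) = 2*s/(1 + s))
j(B, A) = B + 4*A*B (j(B, A) = (0 + (-2 + 6)*B)*A + B = (0 + 4*B)*A + B = (4*B)*A + B = 4*A*B + B = B + 4*A*B)
j(23, C(5))² = (23*(1 + 4*(2*5/(1 + 5))))² = (23*(1 + 4*(2*5/6)))² = (23*(1 + 4*(2*5*(⅙))))² = (23*(1 + 4*(5/3)))² = (23*(1 + 20/3))² = (23*(23/3))² = (529/3)² = 279841/9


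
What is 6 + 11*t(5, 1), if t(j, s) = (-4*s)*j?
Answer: -214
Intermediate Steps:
t(j, s) = -4*j*s
6 + 11*t(5, 1) = 6 + 11*(-4*5*1) = 6 + 11*(-20) = 6 - 220 = -214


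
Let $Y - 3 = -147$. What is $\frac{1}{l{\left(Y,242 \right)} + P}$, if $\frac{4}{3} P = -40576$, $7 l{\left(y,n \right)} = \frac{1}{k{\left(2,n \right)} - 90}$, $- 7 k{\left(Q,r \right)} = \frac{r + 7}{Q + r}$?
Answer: $- \frac{153969}{4685584852} \approx -3.286 \cdot 10^{-5}$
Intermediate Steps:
$k{\left(Q,r \right)} = - \frac{7 + r}{7 \left(Q + r\right)}$ ($k{\left(Q,r \right)} = - \frac{\left(r + 7\right) \frac{1}{Q + r}}{7} = - \frac{\left(7 + r\right) \frac{1}{Q + r}}{7} = - \frac{\frac{1}{Q + r} \left(7 + r\right)}{7} = - \frac{7 + r}{7 \left(Q + r\right)}$)
$Y = -144$ ($Y = 3 - 147 = -144$)
$l{\left(y,n \right)} = \frac{1}{7 \left(-90 + \frac{-1 - \frac{n}{7}}{2 + n}\right)}$ ($l{\left(y,n \right)} = \frac{1}{7 \left(\frac{-1 - \frac{n}{7}}{2 + n} - 90\right)} = \frac{1}{7 \left(-90 + \frac{-1 - \frac{n}{7}}{2 + n}\right)}$)
$P = -30432$ ($P = \frac{3}{4} \left(-40576\right) = -30432$)
$\frac{1}{l{\left(Y,242 \right)} + P} = \frac{1}{\frac{-2 - 242}{1267 + 631 \cdot 242} - 30432} = \frac{1}{\frac{-2 - 242}{1267 + 152702} - 30432} = \frac{1}{\frac{1}{153969} \left(-244\right) - 30432} = \frac{1}{- \frac{244}{153969} - 30432} = \frac{1}{- \frac{4685584852}{153969}} = - \frac{153969}{4685584852}$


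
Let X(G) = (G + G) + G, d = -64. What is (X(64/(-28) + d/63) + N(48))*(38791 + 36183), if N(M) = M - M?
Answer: -15594592/21 ≈ -7.4260e+5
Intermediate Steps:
N(M) = 0
X(G) = 3*G (X(G) = 2*G + G = 3*G)
(X(64/(-28) + d/63) + N(48))*(38791 + 36183) = (3*(64/(-28) - 64/63) + 0)*(38791 + 36183) = (3*(64*(-1/28) - 64*1/63) + 0)*74974 = (3*(-16/7 - 64/63) + 0)*74974 = (3*(-208/63) + 0)*74974 = (-208/21 + 0)*74974 = -208/21*74974 = -15594592/21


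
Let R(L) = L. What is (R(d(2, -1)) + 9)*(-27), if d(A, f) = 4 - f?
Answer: -378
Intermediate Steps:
(R(d(2, -1)) + 9)*(-27) = ((4 - 1*(-1)) + 9)*(-27) = ((4 + 1) + 9)*(-27) = (5 + 9)*(-27) = 14*(-27) = -378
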